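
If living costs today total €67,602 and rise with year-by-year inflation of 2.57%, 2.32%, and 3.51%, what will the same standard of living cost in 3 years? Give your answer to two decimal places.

Cumulative price-level factor: 1.0257 × 1.0232 × 1.0351 ≈ 1.0863335580.
The nominal amount required is €67,602 scaled up by that factor.

€73,438.32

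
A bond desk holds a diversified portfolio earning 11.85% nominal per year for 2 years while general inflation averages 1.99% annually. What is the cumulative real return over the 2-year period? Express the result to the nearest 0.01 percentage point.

The annual real rate is (1+11.85%)/(1+1.99%) − 1 = 9.6676%.
Compounded over 2 years: (1 + 0.096676)^2 − 1 ≈ 0.20270.

20.27%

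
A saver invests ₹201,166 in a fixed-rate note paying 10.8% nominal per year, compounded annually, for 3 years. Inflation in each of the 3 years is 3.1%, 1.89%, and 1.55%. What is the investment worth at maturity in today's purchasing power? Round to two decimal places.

₹256,509.65

Nominal value at maturity: ₹201,166 × (1 + 10.8%)^3 ≈ ₹273,636.40.
Price-level factor over 3 years: 1.031 × 1.0189 × 1.0155 ≈ 1.0667684315.
The maturity value deflated by that factor is the answer in today's purchasing power.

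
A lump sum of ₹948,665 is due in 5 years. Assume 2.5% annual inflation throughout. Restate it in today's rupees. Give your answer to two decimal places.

₹838,481.63

Price-level factor over 5 years: (1 + 2.5%)^5 ≈ 1.1314082129.
Purchasing power today: ₹948,665 divided by that factor.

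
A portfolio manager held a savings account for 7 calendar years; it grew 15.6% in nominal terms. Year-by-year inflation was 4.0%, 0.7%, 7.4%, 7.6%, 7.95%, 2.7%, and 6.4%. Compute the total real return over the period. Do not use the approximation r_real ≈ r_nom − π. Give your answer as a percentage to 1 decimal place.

Cumulative inflation factor: 1.040 × 1.007 × 1.074 × 1.076 × 1.0795 × 1.027 × 1.064 ≈ 1.42762.
Nominal growth factor: 1.15600. Real growth factor = 1.15600 / 1.42762 ≈ 0.80974.
Total real return ≈ -19.0263%.

-19.0%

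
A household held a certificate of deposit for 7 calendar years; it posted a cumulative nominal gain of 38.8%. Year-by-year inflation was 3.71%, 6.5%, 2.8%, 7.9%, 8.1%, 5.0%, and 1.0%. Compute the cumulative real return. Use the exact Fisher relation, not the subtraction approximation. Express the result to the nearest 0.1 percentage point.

Cumulative inflation factor: 1.0371 × 1.065 × 1.028 × 1.079 × 1.081 × 1.050 × 1.010 ≈ 1.40450.
Nominal growth factor: 1.38800. Real growth factor = 1.38800 / 1.40450 ≈ 0.98825.
Total real return ≈ -1.1747%.

-1.2%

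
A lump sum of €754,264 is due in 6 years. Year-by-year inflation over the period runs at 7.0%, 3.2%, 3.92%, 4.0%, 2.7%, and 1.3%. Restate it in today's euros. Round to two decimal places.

Price-level factor over 6 years: 1.070 × 1.032 × 1.0392 × 1.040 × 1.027 × 1.013 ≈ 1.2415832395.
Purchasing power today: €754,264 divided by that factor.

€607,501.76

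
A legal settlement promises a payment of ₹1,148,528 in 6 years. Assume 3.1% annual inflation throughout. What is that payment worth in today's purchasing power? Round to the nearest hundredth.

Price-level factor over 6 years: (1 + 3.1%)^6 ≈ 1.2010248455.
Purchasing power today: ₹1,148,528 divided by that factor.

₹956,289.96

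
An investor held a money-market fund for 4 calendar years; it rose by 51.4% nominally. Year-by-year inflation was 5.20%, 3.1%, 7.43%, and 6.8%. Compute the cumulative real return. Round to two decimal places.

21.66%

Cumulative inflation factor: 1.0520 × 1.031 × 1.0743 × 1.068 ≈ 1.24443.
Nominal growth factor: 1.51400. Real growth factor = 1.51400 / 1.24443 ≈ 1.21662.
Total real return ≈ 21.6619%.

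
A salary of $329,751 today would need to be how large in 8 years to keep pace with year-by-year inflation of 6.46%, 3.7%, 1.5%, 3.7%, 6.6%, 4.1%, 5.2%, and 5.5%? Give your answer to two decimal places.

Cumulative price-level factor: 1.0646 × 1.037 × 1.015 × 1.037 × 1.066 × 1.041 × 1.052 × 1.055 ≈ 1.4311532809.
Multiplying $329,751 by the price-level factor gives the future nominal sum.

$471,924.23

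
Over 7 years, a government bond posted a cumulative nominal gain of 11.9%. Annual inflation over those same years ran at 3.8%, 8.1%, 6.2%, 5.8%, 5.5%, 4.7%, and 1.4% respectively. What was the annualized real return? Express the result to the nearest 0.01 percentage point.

-3.27%

Cumulative inflation factor: 1.038 × 1.081 × 1.062 × 1.058 × 1.055 × 1.047 × 1.014 ≈ 1.41212.
Nominal growth factor: 1.11900. Real growth factor = 1.11900 / 1.41212 ≈ 0.79243.
Annualized: 0.79243^(1/7) − 1 ≈ -0.03269.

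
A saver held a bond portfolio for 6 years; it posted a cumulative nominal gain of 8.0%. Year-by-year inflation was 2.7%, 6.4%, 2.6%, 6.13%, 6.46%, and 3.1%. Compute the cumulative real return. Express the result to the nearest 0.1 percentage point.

-17.3%

Cumulative inflation factor: 1.027 × 1.064 × 1.026 × 1.0613 × 1.0646 × 1.031 ≈ 1.30600.
Nominal growth factor: 1.08000. Real growth factor = 1.08000 / 1.30600 ≈ 0.82695.
Total real return ≈ -17.3047%.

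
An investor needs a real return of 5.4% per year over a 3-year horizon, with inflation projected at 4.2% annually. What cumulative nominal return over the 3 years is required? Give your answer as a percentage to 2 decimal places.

Required annual nominal rate: (1+5.4%)(1+4.2%) − 1 = 9.8268%.
Cumulative over 3 years: (1 + 0.098268)^3 − 1 ≈ 0.32472.

32.47%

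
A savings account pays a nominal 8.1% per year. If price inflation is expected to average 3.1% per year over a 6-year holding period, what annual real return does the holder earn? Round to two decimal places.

4.85%

With constant rates the annual real return is the same each year: (1+8.1%)/(1+3.1%) − 1 = 0.04850.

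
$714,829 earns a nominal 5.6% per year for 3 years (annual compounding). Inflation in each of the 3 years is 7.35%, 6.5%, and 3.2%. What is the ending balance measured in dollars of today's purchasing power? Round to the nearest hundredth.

Nominal value at maturity: $714,829 × (1 + 5.6%)^3 ≈ $841,770.92.
Price-level factor over 3 years: 1.0735 × 1.065 × 1.032 = 1.17986238.
The maturity value deflated by that factor is the answer in today's purchasing power.

$713,448.39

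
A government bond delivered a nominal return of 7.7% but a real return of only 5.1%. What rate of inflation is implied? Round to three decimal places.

From (1+r_nom) = (1+r_real)(1+π), we get 1+π = (1 + 7.7%)/(1 + 5.1%) = 1.077/1.051 ≈ 1.02474.
So π ≈ 2.4738%.

2.474%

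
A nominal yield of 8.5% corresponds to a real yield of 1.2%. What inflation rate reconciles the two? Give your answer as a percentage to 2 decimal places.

7.21%

From (1+r_nom) = (1+r_real)(1+π), we get 1+π = (1 + 8.5%)/(1 + 1.2%) = 1.085/1.012 ≈ 1.07213.
So π ≈ 7.2134%.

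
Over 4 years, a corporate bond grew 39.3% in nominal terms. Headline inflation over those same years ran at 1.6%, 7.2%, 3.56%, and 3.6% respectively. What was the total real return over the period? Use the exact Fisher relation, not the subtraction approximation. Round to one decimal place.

19.2%

Cumulative inflation factor: 1.016 × 1.072 × 1.0356 × 1.036 ≈ 1.16853.
Nominal growth factor: 1.39300. Real growth factor = 1.39300 / 1.16853 ≈ 1.19209.
Total real return ≈ 19.2095%.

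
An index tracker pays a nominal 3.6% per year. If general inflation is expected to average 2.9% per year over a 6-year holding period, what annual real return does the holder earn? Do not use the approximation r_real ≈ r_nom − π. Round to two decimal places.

With constant rates the annual real return is the same each year: (1+3.6%)/(1+2.9%) − 1 = 0.00680.

0.68%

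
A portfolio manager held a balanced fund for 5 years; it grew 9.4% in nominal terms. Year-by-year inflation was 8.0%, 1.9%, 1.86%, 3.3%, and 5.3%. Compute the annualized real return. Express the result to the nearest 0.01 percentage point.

-2.15%

Cumulative inflation factor: 1.080 × 1.019 × 1.0186 × 1.033 × 1.053 ≈ 1.21936.
Nominal growth factor: 1.09400. Real growth factor = 1.09400 / 1.21936 ≈ 0.89720.
Annualized: 0.89720^(1/5) − 1 ≈ -0.02146.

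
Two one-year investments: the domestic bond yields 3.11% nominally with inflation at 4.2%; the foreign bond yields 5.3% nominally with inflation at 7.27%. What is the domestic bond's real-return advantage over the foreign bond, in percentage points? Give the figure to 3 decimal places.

The domestic bond real return: 1.0311/1.042 − 1 = -1.0461%.
The foreign bond real return: 1.053/1.0727 − 1 = -1.8365%.
Difference: -1.0461 − (-1.8365) = 0.7904 pp.

0.790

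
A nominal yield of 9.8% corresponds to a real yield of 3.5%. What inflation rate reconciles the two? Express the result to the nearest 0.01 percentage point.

6.09%

From (1+r_nom) = (1+r_real)(1+π), we get 1+π = (1 + 9.8%)/(1 + 3.5%) = 1.098/1.035 ≈ 1.06087.
So π ≈ 6.0870%.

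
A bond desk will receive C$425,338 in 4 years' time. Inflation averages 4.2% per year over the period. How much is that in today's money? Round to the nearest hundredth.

Price-level factor over 4 years: (1 + 4.2%)^4 ≈ 1.1788834637.
Purchasing power today: C$425,338 divided by that factor.

C$360,797.32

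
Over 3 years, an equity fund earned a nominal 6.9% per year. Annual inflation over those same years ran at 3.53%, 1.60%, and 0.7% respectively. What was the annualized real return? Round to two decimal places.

4.87%

Cumulative inflation factor: 1.0353 × 1.0160 × 1.007 ≈ 1.05923.
Nominal growth factor: 1.22161. Real growth factor = 1.22161 / 1.05923 ≈ 1.15330.
Annualized: 1.15330^(1/3) − 1 ≈ 0.04869.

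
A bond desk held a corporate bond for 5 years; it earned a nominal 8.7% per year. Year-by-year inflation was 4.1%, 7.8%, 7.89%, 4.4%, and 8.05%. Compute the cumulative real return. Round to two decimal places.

11.11%

Cumulative inflation factor: 1.041 × 1.078 × 1.0789 × 1.044 × 1.0805 ≈ 1.36576.
Nominal growth factor: 1.51757. Real growth factor = 1.51757 / 1.36576 ≈ 1.11115.
Total real return ≈ 11.1148%.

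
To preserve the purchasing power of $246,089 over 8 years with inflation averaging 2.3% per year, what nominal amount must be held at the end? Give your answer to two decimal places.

$295,187.03

Cumulative price-level factor: (1+2.3%)^8 ≈ 1.1995133055.
The nominal amount required is $246,089 scaled up by that factor.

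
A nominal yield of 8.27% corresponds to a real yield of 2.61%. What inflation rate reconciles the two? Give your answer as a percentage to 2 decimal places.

5.52%

From (1+r_nom) = (1+r_real)(1+π), we get 1+π = (1 + 8.27%)/(1 + 2.61%) = 1.0827/1.0261 ≈ 1.05516.
So π ≈ 5.5160%.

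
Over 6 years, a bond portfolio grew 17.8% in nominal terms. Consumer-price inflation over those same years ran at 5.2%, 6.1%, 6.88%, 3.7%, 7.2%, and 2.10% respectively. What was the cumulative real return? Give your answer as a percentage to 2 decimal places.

-13.00%

Cumulative inflation factor: 1.052 × 1.061 × 1.0688 × 1.037 × 1.072 × 1.0210 ≈ 1.35403.
Nominal growth factor: 1.17800. Real growth factor = 1.17800 / 1.35403 ≈ 0.87000.
Total real return ≈ -13.0002%.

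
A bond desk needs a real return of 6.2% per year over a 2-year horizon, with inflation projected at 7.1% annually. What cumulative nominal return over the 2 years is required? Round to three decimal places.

29.368%

Required annual nominal rate: (1+6.2%)(1+7.1%) − 1 = 13.7402%.
Cumulative over 2 years: (1 + 0.137402)^2 − 1 ≈ 0.29368.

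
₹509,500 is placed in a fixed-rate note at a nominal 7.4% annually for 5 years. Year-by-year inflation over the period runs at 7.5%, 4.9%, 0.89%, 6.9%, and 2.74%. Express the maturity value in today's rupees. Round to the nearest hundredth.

Nominal value at maturity: ₹509,500 × (1 + 7.4%)^5 ≈ ₹728,057.36.
Price-level factor over 5 years: 1.075 × 1.049 × 1.0089 × 1.069 × 1.0274 ≈ 1.2495376345.
The maturity value deflated by that factor is the answer in today's purchasing power.

₹582,661.41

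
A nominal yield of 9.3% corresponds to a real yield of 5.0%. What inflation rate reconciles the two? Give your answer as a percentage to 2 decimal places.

4.10%

From (1+r_nom) = (1+r_real)(1+π), we get 1+π = (1 + 9.3%)/(1 + 5.0%) = 1.093/1.050 ≈ 1.04095.
So π ≈ 4.0952%.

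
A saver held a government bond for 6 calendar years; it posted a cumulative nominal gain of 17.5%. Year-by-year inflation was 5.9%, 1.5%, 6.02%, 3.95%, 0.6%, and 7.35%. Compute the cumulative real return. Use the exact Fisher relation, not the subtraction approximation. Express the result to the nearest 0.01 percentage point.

Cumulative inflation factor: 1.059 × 1.015 × 1.0602 × 1.0395 × 1.006 × 1.0735 ≈ 1.27931.
Nominal growth factor: 1.17500. Real growth factor = 1.17500 / 1.27931 ≈ 0.91847.
Total real return ≈ -8.1533%.

-8.15%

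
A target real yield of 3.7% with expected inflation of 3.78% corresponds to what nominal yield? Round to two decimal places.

7.62%

By the Fisher equation, 1 + r_nom = (1 + 3.7%)(1 + 3.78%) = 1.037 × 1.0378 = 1.0761986.
So r_nom = 7.61986%.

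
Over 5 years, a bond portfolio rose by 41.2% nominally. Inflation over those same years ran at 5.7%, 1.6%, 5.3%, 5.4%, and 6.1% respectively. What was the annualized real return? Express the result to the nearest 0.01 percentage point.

2.23%

Cumulative inflation factor: 1.057 × 1.016 × 1.053 × 1.054 × 1.061 ≈ 1.26460.
Nominal growth factor: 1.41200. Real growth factor = 1.41200 / 1.26460 ≈ 1.11656.
Annualized: 1.11656^(1/5) − 1 ≈ 0.02230.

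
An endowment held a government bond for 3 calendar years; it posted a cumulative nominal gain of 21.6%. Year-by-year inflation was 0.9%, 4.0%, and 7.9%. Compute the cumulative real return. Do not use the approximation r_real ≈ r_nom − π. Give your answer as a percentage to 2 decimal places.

Cumulative inflation factor: 1.009 × 1.040 × 1.079 ≈ 1.13226.
Nominal growth factor: 1.21600. Real growth factor = 1.21600 / 1.13226 ≈ 1.07396.
Total real return ≈ 7.3959%.

7.40%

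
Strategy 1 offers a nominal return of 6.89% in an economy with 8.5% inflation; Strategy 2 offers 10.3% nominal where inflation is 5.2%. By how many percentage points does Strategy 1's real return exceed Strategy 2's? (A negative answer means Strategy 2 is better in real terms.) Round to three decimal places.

Strategy 1 real return: 1.0689/1.085 − 1 = -1.4839%.
Strategy 2 real return: 1.103/1.052 − 1 = 4.8479%.
Difference: -1.4839 − 4.8479 = -6.3318 pp.

-6.332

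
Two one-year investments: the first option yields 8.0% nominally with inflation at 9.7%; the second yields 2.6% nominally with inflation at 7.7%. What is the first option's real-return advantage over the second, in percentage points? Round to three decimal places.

The first option real return: 1.080/1.097 − 1 = -1.5497%.
The second real return: 1.026/1.077 − 1 = -4.7354%.
Difference: -1.5497 − (-4.7354) = 3.1857 pp.

3.186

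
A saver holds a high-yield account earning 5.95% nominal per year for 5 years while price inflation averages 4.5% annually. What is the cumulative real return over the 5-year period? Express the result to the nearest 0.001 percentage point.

7.133%

The annual real rate is (1+5.95%)/(1+4.5%) − 1 = 1.3876%.
Compounded over 5 years: (1 + 0.013876)^5 − 1 ≈ 0.07133.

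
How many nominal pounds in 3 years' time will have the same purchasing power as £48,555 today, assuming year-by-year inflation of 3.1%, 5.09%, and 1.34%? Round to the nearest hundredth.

£53,313.22

Cumulative price-level factor: 1.031 × 1.0509 × 1.0134 ≈ 1.0979965039.
The nominal amount required is £48,555 scaled up by that factor.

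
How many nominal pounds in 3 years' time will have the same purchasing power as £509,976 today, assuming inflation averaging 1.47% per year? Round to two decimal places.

Cumulative price-level factor: (1+1.47%)^3 ≈ 1.0447514465.
The nominal amount required is £509,976 scaled up by that factor.

£532,798.16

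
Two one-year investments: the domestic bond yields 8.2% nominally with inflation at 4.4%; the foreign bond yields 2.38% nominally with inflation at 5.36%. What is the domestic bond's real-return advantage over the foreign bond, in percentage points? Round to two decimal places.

6.47

The domestic bond real return: 1.082/1.044 − 1 = 3.640%.
The foreign bond real return: 1.0238/1.0536 − 1 = -2.828%.
Difference: 3.640 − (-2.828) = 6.468 pp.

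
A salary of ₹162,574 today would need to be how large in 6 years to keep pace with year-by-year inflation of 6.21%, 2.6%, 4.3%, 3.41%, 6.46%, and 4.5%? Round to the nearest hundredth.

₹212,575.62

Cumulative price-level factor: 1.0621 × 1.026 × 1.043 × 1.0341 × 1.0646 × 1.045 ≈ 1.3075622340.
Multiplying ₹162,574 by the price-level factor gives the future nominal sum.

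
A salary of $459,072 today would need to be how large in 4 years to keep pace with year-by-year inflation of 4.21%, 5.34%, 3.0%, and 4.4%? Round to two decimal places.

$541,902.60

Cumulative price-level factor: 1.0421 × 1.0534 × 1.030 × 1.044 ≈ 1.1804305299.
The nominal amount required is $459,072 scaled up by that factor.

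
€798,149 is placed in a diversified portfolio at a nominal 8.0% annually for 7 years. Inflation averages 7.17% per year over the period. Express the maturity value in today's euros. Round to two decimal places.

Nominal value at maturity: €798,149 × (1 + 8.0%)^7 ≈ €1,367,887.13.
Price-level factor over 7 years: (1 + 7.17%)^7 ≈ 1.6237255143.
The maturity value deflated by that factor is the answer in today's purchasing power.

€842,437.42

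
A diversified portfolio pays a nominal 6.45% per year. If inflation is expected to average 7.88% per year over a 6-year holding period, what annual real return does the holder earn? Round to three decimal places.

With constant rates the annual real return is the same each year: (1+6.45%)/(1+7.88%) − 1 = -0.01326.

-1.326%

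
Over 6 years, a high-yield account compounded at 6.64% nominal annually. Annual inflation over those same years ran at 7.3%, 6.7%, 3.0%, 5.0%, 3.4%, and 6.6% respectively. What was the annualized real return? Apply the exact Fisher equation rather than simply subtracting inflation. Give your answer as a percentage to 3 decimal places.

Cumulative inflation factor: 1.073 × 1.067 × 1.030 × 1.050 × 1.034 × 1.066 ≈ 1.36480.
Nominal growth factor: 1.47069. Real growth factor = 1.47069 / 1.36480 ≈ 1.07759.
Annualized: 1.07759^(1/6) − 1 ≈ 0.01253.

1.253%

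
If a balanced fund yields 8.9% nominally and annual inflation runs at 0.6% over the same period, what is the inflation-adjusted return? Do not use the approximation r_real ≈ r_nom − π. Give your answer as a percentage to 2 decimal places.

8.25%

Real return via the Fisher equation: (1 + 8.9%)/(1 + 0.6%) − 1 = 1.089/1.006 − 1 ≈ 0.08250.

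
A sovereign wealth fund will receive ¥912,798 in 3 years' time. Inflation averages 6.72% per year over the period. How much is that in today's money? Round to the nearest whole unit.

Price-level factor over 3 years: (1 + 6.72%)^3 ≈ 1.2154509844.
Purchasing power today: ¥912,798 divided by that factor.

¥750,995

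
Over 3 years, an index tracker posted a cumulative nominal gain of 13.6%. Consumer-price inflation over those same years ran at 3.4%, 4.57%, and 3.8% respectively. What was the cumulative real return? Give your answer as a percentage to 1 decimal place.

1.2%

Cumulative inflation factor: 1.034 × 1.0457 × 1.038 ≈ 1.12234.
Nominal growth factor: 1.13600. Real growth factor = 1.13600 / 1.12234 ≈ 1.01217.
Total real return ≈ 1.2170%.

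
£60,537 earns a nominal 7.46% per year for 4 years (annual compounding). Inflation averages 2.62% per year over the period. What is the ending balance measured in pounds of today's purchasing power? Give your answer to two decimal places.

£72,791.42

Nominal value at maturity: £60,537 × (1 + 7.46%)^4 ≈ £80,725.03.
Price-level factor over 4 years: (1 + 2.62%)^4 ≈ 1.1089910501.
The maturity value deflated by that factor is the answer in today's purchasing power.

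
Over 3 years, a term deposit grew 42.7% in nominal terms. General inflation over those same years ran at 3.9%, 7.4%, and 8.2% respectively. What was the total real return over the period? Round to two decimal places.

Cumulative inflation factor: 1.039 × 1.074 × 1.082 ≈ 1.20739.
Nominal growth factor: 1.42700. Real growth factor = 1.42700 / 1.20739 ≈ 1.18189.
Total real return ≈ 18.1890%.

18.19%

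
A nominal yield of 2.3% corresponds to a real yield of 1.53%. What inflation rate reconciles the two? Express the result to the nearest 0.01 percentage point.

From (1+r_nom) = (1+r_real)(1+π), we get 1+π = (1 + 2.3%)/(1 + 1.53%) = 1.023/1.0153 ≈ 1.00758.
So π ≈ 0.7584%.

0.76%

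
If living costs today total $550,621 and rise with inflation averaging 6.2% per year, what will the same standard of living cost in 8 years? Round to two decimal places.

$890,940.92

Cumulative price-level factor: (1+6.2%)^8 ≈ 1.6180656338.
The nominal amount required is $550,621 scaled up by that factor.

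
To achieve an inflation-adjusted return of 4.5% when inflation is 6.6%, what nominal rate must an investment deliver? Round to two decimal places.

11.40%

By the Fisher equation, 1 + r_nom = (1 + 4.5%)(1 + 6.6%) = 1.045 × 1.066 = 1.11397.
So r_nom = 11.397%.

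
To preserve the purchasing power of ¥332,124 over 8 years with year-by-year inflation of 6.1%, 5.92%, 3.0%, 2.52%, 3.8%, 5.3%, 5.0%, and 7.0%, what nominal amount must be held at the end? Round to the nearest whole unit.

¥483,992

Cumulative price-level factor: 1.061 × 1.0592 × 1.030 × 1.0252 × 1.038 × 1.053 × 1.050 × 1.070 ≈ 1.4572631389.
Multiplying ¥332,124 by the price-level factor gives the future nominal sum.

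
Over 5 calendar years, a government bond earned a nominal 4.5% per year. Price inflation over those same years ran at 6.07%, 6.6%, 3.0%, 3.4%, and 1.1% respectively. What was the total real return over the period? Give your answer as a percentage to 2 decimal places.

Cumulative inflation factor: 1.0607 × 1.066 × 1.030 × 1.034 × 1.011 ≈ 1.21747.
Nominal growth factor: 1.24618. Real growth factor = 1.24618 / 1.21747 ≈ 1.02358.
Total real return ≈ 2.3582%.

2.36%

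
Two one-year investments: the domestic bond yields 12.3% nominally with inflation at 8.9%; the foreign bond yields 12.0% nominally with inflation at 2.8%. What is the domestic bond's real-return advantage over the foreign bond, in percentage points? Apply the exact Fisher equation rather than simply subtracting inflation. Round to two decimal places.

-5.83

The domestic bond real return: 1.123/1.089 − 1 = 3.122%.
The foreign bond real return: 1.120/1.028 − 1 = 8.949%.
Difference: 3.122 − 8.949 = -5.827 pp.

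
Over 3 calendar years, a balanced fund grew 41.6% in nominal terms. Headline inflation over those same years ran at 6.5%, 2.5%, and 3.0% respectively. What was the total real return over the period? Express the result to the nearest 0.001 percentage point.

Cumulative inflation factor: 1.065 × 1.025 × 1.030 ≈ 1.12437.
Nominal growth factor: 1.41600. Real growth factor = 1.41600 / 1.12437 ≈ 1.25937.
Total real return ≈ 25.9368%.

25.937%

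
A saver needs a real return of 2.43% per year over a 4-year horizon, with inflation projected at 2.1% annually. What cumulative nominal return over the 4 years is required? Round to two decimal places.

Required annual nominal rate: (1+2.43%)(1+2.1%) − 1 = 4.58103%.
Cumulative over 4 years: (1 + 0.0458103)^4 − 1 ≈ 0.19622.

19.62%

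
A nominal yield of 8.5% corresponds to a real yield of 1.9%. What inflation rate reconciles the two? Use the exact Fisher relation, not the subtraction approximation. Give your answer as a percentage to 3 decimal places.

6.477%

From (1+r_nom) = (1+r_real)(1+π), we get 1+π = (1 + 8.5%)/(1 + 1.9%) = 1.085/1.019 ≈ 1.06477.
So π ≈ 6.4769%.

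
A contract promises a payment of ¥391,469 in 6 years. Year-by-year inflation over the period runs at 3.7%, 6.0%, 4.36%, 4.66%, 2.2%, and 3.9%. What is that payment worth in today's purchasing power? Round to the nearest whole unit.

Price-level factor over 6 years: 1.037 × 1.060 × 1.0436 × 1.0466 × 1.022 × 1.039 ≈ 1.2748698953.
Purchasing power today: ¥391,469 divided by that factor.

¥307,066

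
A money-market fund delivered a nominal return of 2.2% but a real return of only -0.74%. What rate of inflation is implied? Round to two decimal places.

2.96%

From (1+r_nom) = (1+r_real)(1+π), we get 1+π = (1 + 2.2%)/(1 − 0.74%) = 1.022/0.9926 ≈ 1.02962.
So π ≈ 2.9619%.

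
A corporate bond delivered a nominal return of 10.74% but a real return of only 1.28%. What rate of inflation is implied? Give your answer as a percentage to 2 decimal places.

9.34%

From (1+r_nom) = (1+r_real)(1+π), we get 1+π = (1 + 10.74%)/(1 + 1.28%) = 1.1074/1.0128 ≈ 1.09340.
So π ≈ 9.3404%.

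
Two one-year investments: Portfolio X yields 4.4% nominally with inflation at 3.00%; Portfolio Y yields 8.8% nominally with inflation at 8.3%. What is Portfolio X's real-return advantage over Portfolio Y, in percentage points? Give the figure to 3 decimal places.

Portfolio X real return: 1.044/1.0300 − 1 = 1.3592%.
Portfolio Y real return: 1.088/1.083 − 1 = 0.4617%.
Difference: 1.3592 − 0.4617 = 0.8975 pp.

0.898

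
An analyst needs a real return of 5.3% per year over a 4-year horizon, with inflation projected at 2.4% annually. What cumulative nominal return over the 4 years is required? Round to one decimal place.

Required annual nominal rate: (1+5.3%)(1+2.4%) − 1 = 7.8272%.
Cumulative over 4 years: (1 + 0.078272)^4 − 1 ≈ 0.35180.

35.2%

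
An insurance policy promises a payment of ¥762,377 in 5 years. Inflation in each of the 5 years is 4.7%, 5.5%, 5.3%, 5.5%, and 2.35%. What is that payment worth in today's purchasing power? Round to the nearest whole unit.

¥607,019

Price-level factor over 5 years: 1.047 × 1.055 × 1.053 × 1.055 × 1.0235 ≈ 1.2559368963.
Purchasing power today: ¥762,377 divided by that factor.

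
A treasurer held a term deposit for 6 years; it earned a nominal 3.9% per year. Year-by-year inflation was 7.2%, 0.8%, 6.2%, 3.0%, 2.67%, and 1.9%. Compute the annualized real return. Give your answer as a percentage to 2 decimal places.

Cumulative inflation factor: 1.072 × 1.008 × 1.062 × 1.030 × 1.0267 × 1.019 ≈ 1.23662.
Nominal growth factor: 1.25804. Real growth factor = 1.25804 / 1.23662 ≈ 1.01732.
Annualized: 1.01732^(1/6) − 1 ≈ 0.00287.

0.29%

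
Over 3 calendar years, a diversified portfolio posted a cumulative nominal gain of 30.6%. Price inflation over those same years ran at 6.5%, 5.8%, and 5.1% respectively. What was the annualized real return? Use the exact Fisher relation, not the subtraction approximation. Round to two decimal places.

3.32%

Cumulative inflation factor: 1.065 × 1.058 × 1.051 ≈ 1.18424.
Nominal growth factor: 1.30600. Real growth factor = 1.30600 / 1.18424 ≈ 1.10282.
Annualized: 1.10282^(1/3) − 1 ≈ 0.03316.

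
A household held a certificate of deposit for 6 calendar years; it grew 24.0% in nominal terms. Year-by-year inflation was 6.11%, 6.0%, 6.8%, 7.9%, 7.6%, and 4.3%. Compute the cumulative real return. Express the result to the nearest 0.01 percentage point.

Cumulative inflation factor: 1.0611 × 1.060 × 1.068 × 1.079 × 1.076 × 1.043 ≈ 1.45463.
Nominal growth factor: 1.24000. Real growth factor = 1.24000 / 1.45463 ≈ 0.85245.
Total real return ≈ -14.7547%.

-14.75%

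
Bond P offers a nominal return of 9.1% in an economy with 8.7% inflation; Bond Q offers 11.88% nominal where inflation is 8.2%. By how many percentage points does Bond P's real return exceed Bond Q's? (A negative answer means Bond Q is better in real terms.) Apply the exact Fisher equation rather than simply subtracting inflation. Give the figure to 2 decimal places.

-3.03

Bond P real return: 1.091/1.087 − 1 = 0.368%.
Bond Q real return: 1.1188/1.082 − 1 = 3.401%.
Difference: 0.368 − 3.401 = -3.033 pp.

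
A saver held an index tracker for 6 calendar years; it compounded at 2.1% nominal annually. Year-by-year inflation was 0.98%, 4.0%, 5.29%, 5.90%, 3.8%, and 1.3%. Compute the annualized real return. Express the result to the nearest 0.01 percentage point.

Cumulative inflation factor: 1.0098 × 1.040 × 1.0529 × 1.0590 × 1.038 × 1.013 ≈ 1.23129.
Nominal growth factor: 1.13280. Real growth factor = 1.13280 / 1.23129 ≈ 0.92002.
Annualized: 0.92002^(1/6) − 1 ≈ -0.01380.

-1.38%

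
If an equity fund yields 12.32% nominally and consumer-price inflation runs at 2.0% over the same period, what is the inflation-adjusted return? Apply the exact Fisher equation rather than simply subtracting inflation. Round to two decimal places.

10.12%

Real return via the Fisher equation: (1 + 12.32%)/(1 + 2.0%) − 1 = 1.1232/1.020 − 1 ≈ 0.10118.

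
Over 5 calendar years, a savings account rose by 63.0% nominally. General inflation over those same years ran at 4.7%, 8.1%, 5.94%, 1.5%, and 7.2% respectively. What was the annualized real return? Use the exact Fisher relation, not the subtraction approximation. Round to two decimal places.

4.55%

Cumulative inflation factor: 1.047 × 1.081 × 1.0594 × 1.015 × 1.072 ≈ 1.30465.
Nominal growth factor: 1.63000. Real growth factor = 1.63000 / 1.30465 ≈ 1.24938.
Annualized: 1.24938^(1/5) − 1 ≈ 0.04554.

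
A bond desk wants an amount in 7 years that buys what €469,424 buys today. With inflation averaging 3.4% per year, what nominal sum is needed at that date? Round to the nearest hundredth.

€593,210.82

Cumulative price-level factor: (1+3.4%)^7 ≈ 1.2636993768.
Multiplying €469,424 by the price-level factor gives the future nominal sum.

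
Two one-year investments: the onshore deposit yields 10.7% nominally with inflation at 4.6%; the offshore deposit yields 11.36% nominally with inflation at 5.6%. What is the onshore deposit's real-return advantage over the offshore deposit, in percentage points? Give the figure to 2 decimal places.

0.38

The onshore deposit real return: 1.107/1.046 − 1 = 5.832%.
The offshore deposit real return: 1.1136/1.056 − 1 = 5.455%.
Difference: 5.832 − 5.455 = 0.377 pp.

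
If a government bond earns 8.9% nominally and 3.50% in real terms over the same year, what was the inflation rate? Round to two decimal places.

5.22%

From (1+r_nom) = (1+r_real)(1+π), we get 1+π = (1 + 8.9%)/(1 + 3.50%) = 1.089/1.0350 ≈ 1.05217.
So π ≈ 5.2174%.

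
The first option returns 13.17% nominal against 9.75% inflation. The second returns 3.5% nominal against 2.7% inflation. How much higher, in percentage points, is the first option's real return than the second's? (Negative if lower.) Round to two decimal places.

2.34

The first option real return: 1.1317/1.0975 − 1 = 3.116%.
The second real return: 1.035/1.027 − 1 = 0.779%.
Difference: 3.116 − 0.779 = 2.337 pp.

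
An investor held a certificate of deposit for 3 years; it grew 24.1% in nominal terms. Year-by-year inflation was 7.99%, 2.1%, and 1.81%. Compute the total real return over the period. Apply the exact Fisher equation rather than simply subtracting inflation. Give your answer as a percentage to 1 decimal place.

10.6%

Cumulative inflation factor: 1.0799 × 1.021 × 1.0181 ≈ 1.12253.
Nominal growth factor: 1.24100. Real growth factor = 1.24100 / 1.12253 ≈ 1.10553.
Total real return ≈ 10.5534%.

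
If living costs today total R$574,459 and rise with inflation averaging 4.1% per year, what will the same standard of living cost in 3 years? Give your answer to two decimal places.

Cumulative price-level factor: (1+4.1%)^3 = 1.128111921.
The nominal amount required is R$574,459 scaled up by that factor.

R$648,054.05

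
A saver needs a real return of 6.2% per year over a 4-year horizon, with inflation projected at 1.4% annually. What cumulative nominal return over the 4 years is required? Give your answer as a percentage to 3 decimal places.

34.478%

Required annual nominal rate: (1+6.2%)(1+1.4%) − 1 = 7.6868%.
Cumulative over 4 years: (1 + 0.076868)^4 − 1 ≈ 0.34478.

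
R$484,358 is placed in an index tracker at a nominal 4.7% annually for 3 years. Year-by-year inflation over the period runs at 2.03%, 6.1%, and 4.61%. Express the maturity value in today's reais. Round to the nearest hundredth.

R$490,896.63

Nominal value at maturity: R$484,358 × (1 + 4.7%)^3 ≈ R$555,912.61.
Price-level factor over 3 years: 1.0203 × 1.061 × 1.0461 ≈ 1.1324433156.
The maturity value deflated by that factor is the answer in today's purchasing power.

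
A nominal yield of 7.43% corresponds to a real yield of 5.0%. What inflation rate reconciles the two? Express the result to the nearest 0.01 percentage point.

From (1+r_nom) = (1+r_real)(1+π), we get 1+π = (1 + 7.43%)/(1 + 5.0%) = 1.0743/1.050 ≈ 1.02314.
So π ≈ 2.3143%.

2.31%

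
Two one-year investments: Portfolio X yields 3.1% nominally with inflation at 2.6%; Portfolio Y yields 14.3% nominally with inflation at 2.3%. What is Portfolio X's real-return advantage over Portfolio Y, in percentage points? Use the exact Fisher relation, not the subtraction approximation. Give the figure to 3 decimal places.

Portfolio X real return: 1.031/1.026 − 1 = 0.4873%.
Portfolio Y real return: 1.143/1.023 − 1 = 11.7302%.
Difference: 0.4873 − 11.7302 = -11.2429 pp.

-11.243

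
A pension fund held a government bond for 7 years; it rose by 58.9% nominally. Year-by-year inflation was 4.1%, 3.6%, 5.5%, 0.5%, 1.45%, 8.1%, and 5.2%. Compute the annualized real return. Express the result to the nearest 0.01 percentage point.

Cumulative inflation factor: 1.041 × 1.036 × 1.055 × 1.005 × 1.0145 × 1.081 × 1.052 ≈ 1.31924.
Nominal growth factor: 1.58900. Real growth factor = 1.58900 / 1.31924 ≈ 1.20449.
Annualized: 1.20449^(1/7) − 1 ≈ 0.02694.

2.69%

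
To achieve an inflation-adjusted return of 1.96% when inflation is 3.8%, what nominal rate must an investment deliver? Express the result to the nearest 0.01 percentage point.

By the Fisher equation, 1 + r_nom = (1 + 1.96%)(1 + 3.8%) = 1.0196 × 1.038 = 1.0583448.
So r_nom = 5.83448%.

5.83%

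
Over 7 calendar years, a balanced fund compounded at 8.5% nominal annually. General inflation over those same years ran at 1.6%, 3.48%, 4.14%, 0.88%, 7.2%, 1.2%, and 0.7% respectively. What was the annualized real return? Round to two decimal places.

Cumulative inflation factor: 1.016 × 1.0348 × 1.0414 × 1.0088 × 1.072 × 1.012 × 1.007 ≈ 1.20664.
Nominal growth factor: 1.77014. Real growth factor = 1.77014 / 1.20664 ≈ 1.46700.
Annualized: 1.46700^(1/7) − 1 ≈ 0.05627.

5.63%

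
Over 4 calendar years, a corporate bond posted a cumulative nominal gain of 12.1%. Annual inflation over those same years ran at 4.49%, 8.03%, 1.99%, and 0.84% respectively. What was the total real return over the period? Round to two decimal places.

-3.44%

Cumulative inflation factor: 1.0449 × 1.0803 × 1.0199 × 1.0084 ≈ 1.16094.
Nominal growth factor: 1.12100. Real growth factor = 1.12100 / 1.16094 ≈ 0.96560.
Total real return ≈ -3.4403%.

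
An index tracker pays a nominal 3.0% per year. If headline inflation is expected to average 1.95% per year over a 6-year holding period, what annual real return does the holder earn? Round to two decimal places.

1.03%

With constant rates the annual real return is the same each year: (1+3.0%)/(1+1.95%) − 1 = 0.01030.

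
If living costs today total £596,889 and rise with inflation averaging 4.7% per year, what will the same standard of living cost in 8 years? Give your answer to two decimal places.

£861,920.14

Cumulative price-level factor: (1+4.7%)^8 ≈ 1.4440208149.
Multiplying £596,889 by the price-level factor gives the future nominal sum.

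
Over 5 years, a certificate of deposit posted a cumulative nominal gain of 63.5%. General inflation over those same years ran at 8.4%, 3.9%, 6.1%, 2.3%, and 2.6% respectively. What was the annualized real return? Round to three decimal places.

5.445%

Cumulative inflation factor: 1.084 × 1.039 × 1.061 × 1.023 × 1.026 ≈ 1.25425.
Nominal growth factor: 1.63500. Real growth factor = 1.63500 / 1.25425 ≈ 1.30357.
Annualized: 1.30357^(1/5) − 1 ≈ 0.05445.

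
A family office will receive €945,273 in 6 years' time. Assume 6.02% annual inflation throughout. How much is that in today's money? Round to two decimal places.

Price-level factor over 6 years: (1 + 6.02%)^6 ≈ 1.4201257406.
Purchasing power today: €945,273 divided by that factor.

€665,626.27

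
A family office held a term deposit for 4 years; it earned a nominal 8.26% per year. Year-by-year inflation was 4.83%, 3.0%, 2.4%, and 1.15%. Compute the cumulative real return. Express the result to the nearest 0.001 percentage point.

Cumulative inflation factor: 1.0483 × 1.030 × 1.024 × 1.0115 ≈ 1.11838.
Nominal growth factor: 1.37364. Real growth factor = 1.37364 / 1.11838 ≈ 1.22824.
Total real return ≈ 22.8241%.

22.824%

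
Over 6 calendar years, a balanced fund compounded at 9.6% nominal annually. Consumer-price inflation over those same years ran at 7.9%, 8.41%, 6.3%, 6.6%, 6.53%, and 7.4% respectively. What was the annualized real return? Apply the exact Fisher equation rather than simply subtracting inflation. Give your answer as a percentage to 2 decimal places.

2.25%

Cumulative inflation factor: 1.079 × 1.0841 × 1.063 × 1.066 × 1.0653 × 1.074 ≈ 1.51655.
Nominal growth factor: 1.73326. Real growth factor = 1.73326 / 1.51655 ≈ 1.14289.
Annualized: 1.14289^(1/6) − 1 ≈ 0.02251.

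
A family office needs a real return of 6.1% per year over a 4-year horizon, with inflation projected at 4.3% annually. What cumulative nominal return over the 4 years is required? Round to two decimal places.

49.97%

Required annual nominal rate: (1+6.1%)(1+4.3%) − 1 = 10.6623%.
Cumulative over 4 years: (1 + 0.106623)^4 − 1 ≈ 0.49968.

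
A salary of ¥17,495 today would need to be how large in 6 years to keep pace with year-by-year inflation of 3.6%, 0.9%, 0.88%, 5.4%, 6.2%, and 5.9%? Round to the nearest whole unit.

¥21,869

Cumulative price-level factor: 1.036 × 1.009 × 1.0088 × 1.054 × 1.062 × 1.059 ≈ 1.2500203491.
Multiplying ¥17,495 by the price-level factor gives the future nominal sum.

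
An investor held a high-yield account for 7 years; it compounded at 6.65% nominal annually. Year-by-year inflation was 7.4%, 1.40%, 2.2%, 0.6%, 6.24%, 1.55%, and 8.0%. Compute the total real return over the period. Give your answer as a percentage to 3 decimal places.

20.294%

Cumulative inflation factor: 1.074 × 1.0140 × 1.022 × 1.006 × 1.0624 × 1.0155 × 1.080 ≈ 1.30462.
Nominal growth factor: 1.56937. Real growth factor = 1.56937 / 1.30462 ≈ 1.20294.
Total real return ≈ 20.2938%.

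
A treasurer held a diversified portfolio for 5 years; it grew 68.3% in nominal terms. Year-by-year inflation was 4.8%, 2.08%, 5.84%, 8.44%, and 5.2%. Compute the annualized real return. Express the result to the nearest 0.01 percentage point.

Cumulative inflation factor: 1.048 × 1.0208 × 1.0584 × 1.0844 × 1.052 ≈ 1.29169.
Nominal growth factor: 1.68300. Real growth factor = 1.68300 / 1.29169 ≈ 1.30295.
Annualized: 1.30295^(1/5) − 1 ≈ 0.05435.

5.44%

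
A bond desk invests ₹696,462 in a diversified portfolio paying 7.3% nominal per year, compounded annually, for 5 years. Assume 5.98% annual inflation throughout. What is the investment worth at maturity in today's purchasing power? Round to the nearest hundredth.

Nominal value at maturity: ₹696,462 × (1 + 7.3%)^5 ≈ ₹990,594.78.
Price-level factor over 5 years: (1 + 5.98%)^5 ≈ 1.3369635770.
The maturity value deflated by that factor is the answer in today's purchasing power.

₹740,928.77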